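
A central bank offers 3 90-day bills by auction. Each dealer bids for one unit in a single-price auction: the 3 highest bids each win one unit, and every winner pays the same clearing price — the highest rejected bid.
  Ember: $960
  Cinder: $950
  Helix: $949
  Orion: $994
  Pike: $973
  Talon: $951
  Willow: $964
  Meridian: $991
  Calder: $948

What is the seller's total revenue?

Bids ranked high→low: 994 (Orion), 991 (Meridian), 973 (Pike), 964 (Willow), 960 (Ember), …
Winners (3 units): Orion, Meridian, Pike.
Highest unsuccessful bid: $964 → clearing price.
Total revenue = 3 × $964 = $2,892.

Total revenue: $2,892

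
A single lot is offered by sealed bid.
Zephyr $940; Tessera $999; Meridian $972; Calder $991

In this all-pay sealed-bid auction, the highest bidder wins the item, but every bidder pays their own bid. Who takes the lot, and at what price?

Sorting bids: 999 (Tessera) > 991 (Calder) > 972 (Meridian) > 940 (Zephyr)
Tessera is highest and takes the item; every bidder forfeits their bid.

Tessera pays $999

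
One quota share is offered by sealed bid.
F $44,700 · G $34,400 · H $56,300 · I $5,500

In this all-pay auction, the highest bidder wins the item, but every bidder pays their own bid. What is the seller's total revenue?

Rule: the highest bidder wins the item, but every bidder pays their own bid.
Sorting bids: 56,300 (H) > 44,700 (F) > 34,400 (G) > 5,500 (I)
H wins with the top bid; all bids are sunk regardless.
Every bidder forfeits their bid regardless of winning.
Revenue = 44,700 + 34,400 + 56,300 + 5,500 = $140,900.

Total revenue: $140,900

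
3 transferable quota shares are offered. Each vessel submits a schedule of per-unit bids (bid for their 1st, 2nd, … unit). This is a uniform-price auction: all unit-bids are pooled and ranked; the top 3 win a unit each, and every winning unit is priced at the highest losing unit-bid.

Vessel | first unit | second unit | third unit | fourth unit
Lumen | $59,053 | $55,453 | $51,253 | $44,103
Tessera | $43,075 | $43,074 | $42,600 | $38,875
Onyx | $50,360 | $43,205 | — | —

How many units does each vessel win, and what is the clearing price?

Merging the schedules and taking the best 3: 59,053 (Lumen-1), 55,453 (Lumen-2), 51,253 (Lumen-3)
The (k+1)-th unit-bid is $50,360.
Allocation: Lumen 3.

Lumen 3; clearing price $50,360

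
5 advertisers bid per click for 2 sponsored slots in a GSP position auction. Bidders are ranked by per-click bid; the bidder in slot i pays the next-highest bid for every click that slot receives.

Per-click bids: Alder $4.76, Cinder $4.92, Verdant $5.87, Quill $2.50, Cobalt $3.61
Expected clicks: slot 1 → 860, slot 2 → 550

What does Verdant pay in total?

Sorting advertisers: $5.87 (Verdant) > $4.92 (Cinder) > $4.76 (Alder) > …
Verdant holds slot 1 → pays next bid $4.92 × 860 clicks = $4231.20.

Verdant pays $4231.20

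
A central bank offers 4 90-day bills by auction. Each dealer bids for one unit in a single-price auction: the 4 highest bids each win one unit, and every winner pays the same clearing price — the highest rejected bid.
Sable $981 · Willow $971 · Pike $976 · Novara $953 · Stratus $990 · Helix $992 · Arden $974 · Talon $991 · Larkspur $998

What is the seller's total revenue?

Total revenue: $3,924

Bids ranked high→low: 998 (Larkspur), 992 (Helix), 991 (Talon), 990 (Stratus), 981 (Sable), 976 (Pike), …
Top 4: Larkspur, Helix, Talon, Stratus.
First losing bid is Sable's $981, which sets the uniform price.
Total revenue = 4 × $981 = $3,924.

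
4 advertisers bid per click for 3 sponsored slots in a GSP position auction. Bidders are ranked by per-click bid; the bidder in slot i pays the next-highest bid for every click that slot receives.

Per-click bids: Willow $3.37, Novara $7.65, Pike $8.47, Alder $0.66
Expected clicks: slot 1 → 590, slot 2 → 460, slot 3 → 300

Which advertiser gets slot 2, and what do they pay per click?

Novara; $3.37 per click

Ranked by bid: $8.47 (Pike) > $7.65 (Novara) > $3.37 (Willow) > $0.66 (Alder)
Slot 2 goes to the second-ranked bidder, Novara, who pays the next bid down: $3.37/click.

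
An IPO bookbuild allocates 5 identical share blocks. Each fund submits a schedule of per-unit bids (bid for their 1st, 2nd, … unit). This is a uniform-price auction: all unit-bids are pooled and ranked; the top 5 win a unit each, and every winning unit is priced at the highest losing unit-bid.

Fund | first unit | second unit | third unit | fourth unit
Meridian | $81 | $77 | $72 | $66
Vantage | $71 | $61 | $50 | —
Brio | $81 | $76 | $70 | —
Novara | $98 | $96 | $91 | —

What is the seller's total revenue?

Total revenue: $385

Merging the schedules and taking the best 5: 98 (Novara-1), 96 (Novara-2), 91 (Novara-3), 81 (Meridian-1), 81 (Brio-1)
The (k+1)-th unit-bid is $77.
Allocation: Brio 1, Meridian 1, Novara 3. Every unit priced at $77.
Revenue = 5 × 77 = $385.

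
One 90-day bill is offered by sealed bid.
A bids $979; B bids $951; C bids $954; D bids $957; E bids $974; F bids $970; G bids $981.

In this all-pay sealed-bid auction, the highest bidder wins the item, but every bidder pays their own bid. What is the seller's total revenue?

Total revenue: $6,766

Rule: the highest bidder wins the item, but every bidder pays their own bid.
Bids in order: 981 (G) > 979 (A) > 974 (E) > 970 (F) > 957 (D) > 954 (C) > …
Every bidder forfeits their bid regardless of winning.
Revenue = 979 + 951 + 954 + 957 + 974 + 970 + 981 = $6,766.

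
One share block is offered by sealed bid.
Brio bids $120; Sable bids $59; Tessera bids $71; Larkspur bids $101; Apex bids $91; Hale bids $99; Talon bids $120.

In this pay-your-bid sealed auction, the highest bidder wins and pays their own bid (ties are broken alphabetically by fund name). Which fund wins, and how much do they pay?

Brio pays $120

Bids ranked: 120 (Brio) > 120 (Talon) > 101 (Larkspur) > 99 (Hale) > 91 (Apex) > 71 (Tessera) > …
Tie at $120 → Brio wins by tie-break.
First-price: Brio pays what they bid, $120.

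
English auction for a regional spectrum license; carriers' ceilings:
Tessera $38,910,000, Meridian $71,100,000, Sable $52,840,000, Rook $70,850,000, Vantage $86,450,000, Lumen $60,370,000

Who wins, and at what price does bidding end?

Vantage wins at $71,100,000

Ascending (English) auction: the price rises until one bidder remains; the winner pays the price at which the last rival dropped out.
Limits in order: 86,450,000 (Vantage) > 71,100,000 (Meridian) > 70,850,000 (Rook) > 60,370,000 (Lumen) > 52,840,000 (Sable) > 38,910,000 (Tessera)
Meridian is the last rival to drop out, at $71,100,000; Vantage remains and wins at that price.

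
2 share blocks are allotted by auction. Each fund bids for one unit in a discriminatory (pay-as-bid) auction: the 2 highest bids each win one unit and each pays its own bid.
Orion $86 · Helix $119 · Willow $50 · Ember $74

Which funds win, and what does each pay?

Ordering the bids: 119 (Helix), 86 (Orion), 74 (Ember), 50 (Willow)
Winners (2 units): Helix, Orion.
Each winner pays its own bid: Helix $119, Orion $86.

Helix $119, Orion $86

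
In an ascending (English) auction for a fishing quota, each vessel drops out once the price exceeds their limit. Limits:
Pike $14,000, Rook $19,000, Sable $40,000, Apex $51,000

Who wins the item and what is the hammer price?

Open ascending-bid auction: the price rises until one bidder remains; the winner pays the price at which the last rival dropped out.
Limits ranked: 51,000 (Apex) > 40,000 (Sable) > 19,000 (Rook) > 14,000 (Pike)
Bidding ends when Sable exits at $40,000; Apex takes it.

Apex wins at $40,000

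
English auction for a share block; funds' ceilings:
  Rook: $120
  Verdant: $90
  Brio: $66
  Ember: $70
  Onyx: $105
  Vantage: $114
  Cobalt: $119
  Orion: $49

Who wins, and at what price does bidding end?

Rook wins at $119

Limits ranked: 120 (Rook) > 119 (Cobalt) > 114 (Vantage) > 105 (Onyx) > 90 (Verdant) > 70 (Ember) > …
Bidding ends when Cobalt exits at $119; Rook takes it.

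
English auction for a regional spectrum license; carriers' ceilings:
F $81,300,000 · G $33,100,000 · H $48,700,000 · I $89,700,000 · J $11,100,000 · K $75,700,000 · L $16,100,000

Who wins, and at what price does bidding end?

I wins at $81,300,000

Rule: the price rises until one bidder remains; the winner pays the price at which the last rival dropped out.
Limits ranked: 89,700,000 (I) > 81,300,000 (F) > 75,700,000 (K) > 48,700,000 (H) > 33,100,000 (G) > 16,100,000 (L) > …
F is the last rival to drop out, at $81,300,000; I remains and wins at that price.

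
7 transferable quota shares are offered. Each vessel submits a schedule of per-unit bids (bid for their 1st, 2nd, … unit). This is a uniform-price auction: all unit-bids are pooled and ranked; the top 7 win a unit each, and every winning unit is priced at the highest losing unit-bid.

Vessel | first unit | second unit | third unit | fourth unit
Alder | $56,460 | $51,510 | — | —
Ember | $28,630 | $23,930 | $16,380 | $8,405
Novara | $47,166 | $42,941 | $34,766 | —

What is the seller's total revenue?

All unit-bids, highest first — top 7: 56,460 (Alder-1), 51,510 (Alder-2), 47,166 (Novara-1), 42,941 (Novara-2), 34,766 (Novara-3), 28,630 (Ember-1), 23,930 (Ember-2)
First bid not allocated: $16,380.
Allocation: Alder 2, Ember 2, Novara 3. Every unit priced at $16,380.
Revenue = 7 × 16,380 = $114,660.

Total revenue: $114,660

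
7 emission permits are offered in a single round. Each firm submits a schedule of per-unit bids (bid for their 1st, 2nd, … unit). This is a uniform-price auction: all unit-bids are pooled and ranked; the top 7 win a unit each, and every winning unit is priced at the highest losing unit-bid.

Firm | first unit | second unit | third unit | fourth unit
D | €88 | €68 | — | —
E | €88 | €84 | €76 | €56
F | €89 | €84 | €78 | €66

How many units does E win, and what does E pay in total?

E: 3 units, pays €204

All unit-bids, highest first — top 7: 89 (F-1), 88 (D-1), 88 (E-1), 84 (E-2), 84 (F-2), 78 (F-3), 76 (E-3)
First bid not allocated: €68.
E wins 3 unit(s) at €68 each.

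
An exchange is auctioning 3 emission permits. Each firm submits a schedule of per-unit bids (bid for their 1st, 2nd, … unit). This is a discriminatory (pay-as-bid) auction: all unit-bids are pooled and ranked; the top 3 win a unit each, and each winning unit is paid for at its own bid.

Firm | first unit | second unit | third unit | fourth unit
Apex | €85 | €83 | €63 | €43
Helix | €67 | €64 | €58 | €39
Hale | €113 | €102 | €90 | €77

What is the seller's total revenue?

Total revenue: €305

All unit-bids, highest first — top 3: 113 (Hale-1), 102 (Hale-2), 90 (Hale-3)
Next rejected bid: €85 (not a price — pay-as-bid).
Each winning unit pays its own bid.
Revenue = 113 + 102 + 90 = €305.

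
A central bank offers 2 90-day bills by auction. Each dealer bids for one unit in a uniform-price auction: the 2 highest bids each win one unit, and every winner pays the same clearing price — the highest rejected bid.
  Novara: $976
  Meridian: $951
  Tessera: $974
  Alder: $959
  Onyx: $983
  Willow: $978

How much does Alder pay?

Alder pays $0

Ordering the bids: 983 (Onyx), 978 (Willow), 976 (Novara), 974 (Tessera), …
The 2 highest are Onyx, Willow.
Highest unsuccessful bid: $976 → clearing price.
Alder does not win → pays $0.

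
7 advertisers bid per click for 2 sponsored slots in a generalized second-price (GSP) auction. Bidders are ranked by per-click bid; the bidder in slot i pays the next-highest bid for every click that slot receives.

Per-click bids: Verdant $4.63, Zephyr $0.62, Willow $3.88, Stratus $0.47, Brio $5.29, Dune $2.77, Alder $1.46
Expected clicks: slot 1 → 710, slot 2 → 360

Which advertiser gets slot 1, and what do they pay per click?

Ranked by bid: $5.29 (Brio) > $4.63 (Verdant) > $3.88 (Willow) > …
Slot 1 goes to the first-ranked bidder, Brio, who pays the next bid down: $4.63/click.

Brio; $4.63 per click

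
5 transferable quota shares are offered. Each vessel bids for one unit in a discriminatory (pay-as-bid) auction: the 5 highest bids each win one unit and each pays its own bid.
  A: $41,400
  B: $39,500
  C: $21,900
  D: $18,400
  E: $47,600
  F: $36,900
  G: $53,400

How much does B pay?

B pays $39,500

Ordering the bids: 53,400 (G), 47,600 (E), 41,400 (A), 39,500 (B), 36,900 (F), 21,900 (C), 18,400 (D)
Top 5: G, E, A, B, F.
B wins → own bid $39,500.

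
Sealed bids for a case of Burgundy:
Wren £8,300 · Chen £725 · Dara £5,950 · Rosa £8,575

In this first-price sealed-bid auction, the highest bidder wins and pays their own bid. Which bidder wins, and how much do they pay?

Rosa pays £8,575

First-price sealed-bid auction: the highest bidder wins and pays their own bid.
Bids ranked: 8,575 (Rosa) > 8,300 (Wren) > 5,950 (Dara) > 725 (Chen)
First-price: Rosa pays what they bid, £8,575.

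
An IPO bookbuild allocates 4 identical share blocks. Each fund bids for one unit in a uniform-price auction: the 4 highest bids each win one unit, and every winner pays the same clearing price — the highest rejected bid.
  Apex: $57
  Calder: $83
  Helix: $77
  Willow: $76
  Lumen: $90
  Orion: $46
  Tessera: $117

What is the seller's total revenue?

Total revenue: $304

Bids ranked high→low: 117 (Tessera), 90 (Lumen), 83 (Calder), 77 (Helix), 76 (Willow), 57 (Apex), …
The 4 highest are Tessera, Lumen, Calder, Helix.
Highest unsuccessful bid: $76 → clearing price.
Total revenue = 4 × $76 = $304.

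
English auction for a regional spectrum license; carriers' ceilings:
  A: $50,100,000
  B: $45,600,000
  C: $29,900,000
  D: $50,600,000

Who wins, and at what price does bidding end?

Sorting limits: 50,600,000 (D) > 50,100,000 (A) > 45,600,000 (B) > 29,900,000 (C)
Bidding ends when A exits at $50,100,000; D takes it.

D wins at $50,100,000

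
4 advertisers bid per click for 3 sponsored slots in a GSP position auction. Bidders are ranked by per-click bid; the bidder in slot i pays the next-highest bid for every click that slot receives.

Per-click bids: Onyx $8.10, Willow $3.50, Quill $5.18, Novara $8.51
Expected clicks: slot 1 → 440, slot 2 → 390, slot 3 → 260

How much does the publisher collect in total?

Total revenue: $6494.20

Ranked by bid: $8.51 (Novara) > $8.10 (Onyx) > $5.18 (Quill) > $3.50 (Willow)
Slot 1: Novara pays $8.10 × 440 = $3564.00
Slot 2: Onyx pays $5.18 × 390 = $2020.20
Slot 3: Quill pays $3.50 × 260 = $910.00
Total = $6494.20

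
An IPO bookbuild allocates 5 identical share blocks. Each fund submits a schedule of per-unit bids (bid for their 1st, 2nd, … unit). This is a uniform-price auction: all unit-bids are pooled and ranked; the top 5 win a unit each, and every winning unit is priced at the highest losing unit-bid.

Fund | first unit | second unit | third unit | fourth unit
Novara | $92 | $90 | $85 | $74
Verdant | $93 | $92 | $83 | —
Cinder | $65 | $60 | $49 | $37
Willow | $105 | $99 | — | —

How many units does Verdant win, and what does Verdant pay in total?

Pooled unit-bids ranked (top 5): 105 (Willow-1), 99 (Willow-2), 93 (Verdant-1), 92 (Novara-1), 92 (Verdant-2)
The (k+1)-th unit-bid is $90.
Verdant wins 2 unit(s) at $90 each.

Verdant: 2 units, pays $180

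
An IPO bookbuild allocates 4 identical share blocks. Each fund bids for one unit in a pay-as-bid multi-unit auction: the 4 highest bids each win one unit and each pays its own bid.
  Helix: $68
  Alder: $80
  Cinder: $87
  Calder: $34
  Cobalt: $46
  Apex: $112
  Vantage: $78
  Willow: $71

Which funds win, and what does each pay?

Bids ranked high→low: 112 (Apex), 87 (Cinder), 80 (Alder), 78 (Vantage), 71 (Willow), 68 (Helix), …
The 4 highest are Apex, Cinder, Alder, Vantage.
Each winner pays its own bid: Apex $112, Cinder $87, Alder $80, Vantage $78.

Apex $112, Cinder $87, Alder $80, Vantage $78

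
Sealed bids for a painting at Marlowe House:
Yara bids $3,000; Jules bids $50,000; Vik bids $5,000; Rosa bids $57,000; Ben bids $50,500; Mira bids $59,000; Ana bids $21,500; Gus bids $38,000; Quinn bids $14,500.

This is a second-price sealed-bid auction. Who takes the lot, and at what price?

Mira pays $57,000

Rule: the highest bidder wins and pays the second-highest bid.
Bids ranked: 59,000 (Mira) > 57,000 (Rosa) > 50,500 (Ben) > 50,000 (Jules) > 38,000 (Gus) > 21,500 (Ana) > …
Second-price: Mira pays Rosa's bid of $57,000.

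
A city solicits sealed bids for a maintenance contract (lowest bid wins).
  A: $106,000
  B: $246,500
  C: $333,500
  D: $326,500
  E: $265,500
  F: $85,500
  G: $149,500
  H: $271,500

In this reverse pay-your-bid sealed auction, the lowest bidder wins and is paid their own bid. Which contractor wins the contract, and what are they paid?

F is paid $85,500

Bids ranked: 85,500 (F) < 106,000 (A) < 149,500 (G) < 246,500 (B) < 265,500 (E) < 271,500 (H) < …
F has the lowest bid and is paid exactly that: $85,500.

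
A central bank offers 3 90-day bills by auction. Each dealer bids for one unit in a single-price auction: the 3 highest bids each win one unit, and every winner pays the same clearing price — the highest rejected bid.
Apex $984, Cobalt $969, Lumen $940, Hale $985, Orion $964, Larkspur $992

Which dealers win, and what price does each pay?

Larkspur, Hale, Apex; each pays $969

Bids ranked high→low: 992 (Larkspur), 985 (Hale), 984 (Apex), 969 (Cobalt), 964 (Orion), …
Top 3: Larkspur, Hale, Apex.
First losing bid is Cobalt's $969, which sets the uniform price.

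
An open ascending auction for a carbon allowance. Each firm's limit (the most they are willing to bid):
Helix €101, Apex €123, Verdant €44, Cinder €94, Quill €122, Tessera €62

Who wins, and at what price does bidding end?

Apex wins at €122

Rule: the price rises until one bidder remains; the winner pays the price at which the last rival dropped out.
Limits ranked: 123 (Apex) > 122 (Quill) > 101 (Helix) > 94 (Cinder) > 62 (Tessera) > 44 (Verdant)
Bidding ends when Quill exits at €122; Apex takes it.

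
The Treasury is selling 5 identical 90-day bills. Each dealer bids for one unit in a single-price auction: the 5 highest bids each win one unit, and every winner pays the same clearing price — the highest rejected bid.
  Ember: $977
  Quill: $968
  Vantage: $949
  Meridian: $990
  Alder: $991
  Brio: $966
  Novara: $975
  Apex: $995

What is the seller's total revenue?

Sorting: 995 (Apex), 991 (Alder), 990 (Meridian), 977 (Ember), 975 (Novara), 968 (Quill), 966 (Brio), …
The 5 highest are Apex, Alder, Meridian, Ember, Novara.
Clearing price = highest rejected bid = $968.
Total revenue = 5 × $968 = $4,840.

Total revenue: $4,840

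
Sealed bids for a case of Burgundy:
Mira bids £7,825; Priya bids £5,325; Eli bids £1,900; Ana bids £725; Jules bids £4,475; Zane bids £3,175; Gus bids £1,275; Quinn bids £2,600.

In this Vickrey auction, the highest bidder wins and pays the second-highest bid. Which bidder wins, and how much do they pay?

Bids in order: 7,825 (Mira) > 5,325 (Priya) > 4,475 (Jules) > 3,175 (Zane) > 2,600 (Quinn) > 1,900 (Eli) > …
Second-price: Mira pays Priya's bid of £5,325.

Mira pays £5,325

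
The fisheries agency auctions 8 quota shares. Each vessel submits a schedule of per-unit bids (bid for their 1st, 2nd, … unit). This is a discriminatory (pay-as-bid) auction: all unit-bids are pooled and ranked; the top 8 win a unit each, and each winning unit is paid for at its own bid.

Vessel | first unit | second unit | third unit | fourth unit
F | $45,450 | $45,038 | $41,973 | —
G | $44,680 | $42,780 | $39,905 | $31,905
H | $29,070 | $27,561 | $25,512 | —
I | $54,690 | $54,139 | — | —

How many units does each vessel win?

Pooled unit-bids ranked (top 8): 54,690 (I-1), 54,139 (I-2), 45,450 (F-1), 45,038 (F-2), 44,680 (G-1), 42,780 (G-2), 41,973 (F-3), 39,905 (G-3)
Next rejected bid: $31,905 (not a price — pay-as-bid).
Allocation: F 3, G 3, I 2.

F 3, G 3, I 2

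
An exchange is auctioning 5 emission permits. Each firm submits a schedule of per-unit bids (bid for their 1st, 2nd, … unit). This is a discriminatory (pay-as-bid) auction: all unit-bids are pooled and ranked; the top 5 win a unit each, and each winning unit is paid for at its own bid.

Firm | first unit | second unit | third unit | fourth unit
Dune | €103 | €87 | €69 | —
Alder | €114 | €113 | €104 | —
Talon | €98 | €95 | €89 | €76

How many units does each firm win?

Alder 3, Dune 1, Talon 1

Merging the schedules and taking the best 5: 114 (Alder-1), 113 (Alder-2), 104 (Alder-3), 103 (Dune-1), 98 (Talon-1)
Next rejected bid: €95 (not a price — pay-as-bid).
Allocation: Alder 3, Dune 1, Talon 1.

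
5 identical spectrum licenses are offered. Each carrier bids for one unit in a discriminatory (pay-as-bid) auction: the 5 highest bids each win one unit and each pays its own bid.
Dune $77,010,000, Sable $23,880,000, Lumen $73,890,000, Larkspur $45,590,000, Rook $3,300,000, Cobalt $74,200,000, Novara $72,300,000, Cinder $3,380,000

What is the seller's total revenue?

Total revenue: $342,990,000

Bids ranked high→low: 77,010,000 (Dune), 74,200,000 (Cobalt), 73,890,000 (Lumen), 72,300,000 (Novara), 45,590,000 (Larkspur), 23,880,000 (Sable), 3,380,000 (Cinder), …
Top 5: Dune, Cobalt, Lumen, Novara, Larkspur.
Total revenue = 77,010,000 + 74,200,000 + 73,890,000 + 72,300,000 + 45,590,000 = $342,990,000.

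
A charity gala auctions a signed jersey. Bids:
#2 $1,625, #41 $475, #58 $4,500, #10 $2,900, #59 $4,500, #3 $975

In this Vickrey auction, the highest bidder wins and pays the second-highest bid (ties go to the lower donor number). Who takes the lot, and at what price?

#58 pays $4,500

Bids in order: 4,500 (#58) > 4,500 (#59) > 2,900 (#10) > 1,625 (#2) > 975 (#3) > 475 (#41)
#58 and #59 tie at $4,500; tie-break gives it to #58.
Second-price: #58 pays #59's bid of $4,500.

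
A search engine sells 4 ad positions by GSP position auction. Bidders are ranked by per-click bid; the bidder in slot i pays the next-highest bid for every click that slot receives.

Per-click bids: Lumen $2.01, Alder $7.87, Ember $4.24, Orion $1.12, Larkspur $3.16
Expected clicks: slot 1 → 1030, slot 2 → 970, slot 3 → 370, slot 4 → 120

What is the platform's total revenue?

Ranked by bid: $7.87 (Alder) > $4.24 (Ember) > $3.16 (Larkspur) > $2.01 (Lumen) > $1.12 (Orion)
Slot 1: Alder pays $4.24 × 1030 = $4367.20
Slot 2: Ember pays $3.16 × 970 = $3065.20
Slot 3: Larkspur pays $2.01 × 370 = $743.70
Slot 4: Lumen pays $1.12 × 120 = $134.40
Total = $8310.50

Total revenue: $8310.50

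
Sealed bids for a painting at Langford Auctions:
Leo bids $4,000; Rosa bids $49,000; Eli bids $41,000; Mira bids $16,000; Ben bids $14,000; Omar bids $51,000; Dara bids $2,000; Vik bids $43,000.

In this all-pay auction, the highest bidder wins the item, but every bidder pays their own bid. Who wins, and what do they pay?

All-pay auction: the highest bidder wins the item, but every bidder pays their own bid.
Bids in order: 51,000 (Omar) > 49,000 (Rosa) > 43,000 (Vik) > 41,000 (Eli) > 16,000 (Mira) > 14,000 (Ben) > …
Omar is highest and takes the item; every bidder forfeits their bid.

Omar pays $51,000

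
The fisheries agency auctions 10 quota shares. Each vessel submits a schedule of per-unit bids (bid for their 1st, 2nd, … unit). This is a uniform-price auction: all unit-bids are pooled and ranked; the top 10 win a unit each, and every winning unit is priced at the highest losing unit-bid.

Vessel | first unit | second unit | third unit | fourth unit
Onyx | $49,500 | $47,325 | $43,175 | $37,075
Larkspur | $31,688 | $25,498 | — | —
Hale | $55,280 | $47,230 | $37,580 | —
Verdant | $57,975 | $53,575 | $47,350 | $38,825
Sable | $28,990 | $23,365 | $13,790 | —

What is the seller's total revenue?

Total revenue: $370,750

Merging the schedules and taking the best 10: 57,975 (Verdant-1), 55,280 (Hale-1), 53,575 (Verdant-2), 49,500 (Onyx-1), 47,350 (Verdant-3), 47,325 (Onyx-2), 47,230 (Hale-2), 43,175 (Onyx-3), 38,825 (Verdant-4), 37,580 (Hale-3)
First bid not allocated: $37,075.
Allocation: Hale 3, Onyx 3, Verdant 4. Every unit priced at $37,075.
Revenue = 10 × 37,075 = $370,750.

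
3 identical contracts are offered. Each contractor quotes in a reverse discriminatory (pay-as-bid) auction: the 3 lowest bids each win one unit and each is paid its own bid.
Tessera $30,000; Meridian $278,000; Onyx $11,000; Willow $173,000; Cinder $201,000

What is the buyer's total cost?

Ordering the bids: 11,000 (Onyx), 30,000 (Tessera), 173,000 (Willow), 201,000 (Cinder), 278,000 (Meridian)
Winners (3 units): Onyx, Tessera, Willow.
Total cost = 11,000 + 30,000 + 173,000 = $214,000.

Total cost: $214,000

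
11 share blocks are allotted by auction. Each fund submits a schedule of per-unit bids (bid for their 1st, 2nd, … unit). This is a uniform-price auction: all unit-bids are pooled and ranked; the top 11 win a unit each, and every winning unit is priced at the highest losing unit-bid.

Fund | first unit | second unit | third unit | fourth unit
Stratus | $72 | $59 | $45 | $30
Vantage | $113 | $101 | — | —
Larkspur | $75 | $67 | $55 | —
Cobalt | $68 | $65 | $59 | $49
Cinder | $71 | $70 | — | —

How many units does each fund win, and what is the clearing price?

All unit-bids, highest first — top 11: 113 (Vantage-1), 101 (Vantage-2), 75 (Larkspur-1), 72 (Stratus-1), 71 (Cinder-1), 70 (Cinder-2), 68 (Cobalt-1), 67 (Larkspur-2), 65 (Cobalt-2), 59 (Stratus-2), 59 (Cobalt-3)
First bid not allocated: $55.
Allocation: Cinder 2, Cobalt 3, Larkspur 2, Stratus 2, Vantage 2.

Cinder 2, Cobalt 3, Larkspur 2, Stratus 2, Vantage 2; clearing price $55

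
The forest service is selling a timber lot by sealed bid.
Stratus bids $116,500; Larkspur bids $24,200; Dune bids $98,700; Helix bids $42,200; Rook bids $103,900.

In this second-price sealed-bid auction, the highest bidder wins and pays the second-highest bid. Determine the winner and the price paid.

Bids ranked: 116,500 (Stratus) > 103,900 (Rook) > 98,700 (Dune) > 42,200 (Helix) > 24,200 (Larkspur)
Second-price: Stratus pays Rook's bid of $103,900.

Stratus pays $103,900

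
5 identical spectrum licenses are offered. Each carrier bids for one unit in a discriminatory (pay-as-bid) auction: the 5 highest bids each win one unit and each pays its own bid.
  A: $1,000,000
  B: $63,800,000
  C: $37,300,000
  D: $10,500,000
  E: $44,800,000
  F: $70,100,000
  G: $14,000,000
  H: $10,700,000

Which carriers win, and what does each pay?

Ordering the bids: 70,100,000 (F), 63,800,000 (B), 44,800,000 (E), 37,300,000 (C), 14,000,000 (G), 10,700,000 (H), 10,500,000 (D), …
Top 5: F, B, E, C, G.
Each winner pays its own bid: F $70,100,000, B $63,800,000, E $44,800,000, C $37,300,000, G $14,000,000.

F $70,100,000, B $63,800,000, E $44,800,000, C $37,300,000, G $14,000,000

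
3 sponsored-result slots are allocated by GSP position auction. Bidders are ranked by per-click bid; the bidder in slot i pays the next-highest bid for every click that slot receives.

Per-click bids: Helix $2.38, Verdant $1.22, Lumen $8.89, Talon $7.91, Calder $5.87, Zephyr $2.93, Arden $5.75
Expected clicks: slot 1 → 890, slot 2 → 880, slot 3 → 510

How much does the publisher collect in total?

Total revenue: $15138.00

Per-click bids in order: $8.89 (Lumen) > $7.91 (Talon) > $5.87 (Calder) > $5.75 (Arden) > …
Slot 1: Lumen pays $7.91 × 890 = $7039.90
Slot 2: Talon pays $5.87 × 880 = $5165.60
Slot 3: Calder pays $5.75 × 510 = $2932.50
Total = $15138.00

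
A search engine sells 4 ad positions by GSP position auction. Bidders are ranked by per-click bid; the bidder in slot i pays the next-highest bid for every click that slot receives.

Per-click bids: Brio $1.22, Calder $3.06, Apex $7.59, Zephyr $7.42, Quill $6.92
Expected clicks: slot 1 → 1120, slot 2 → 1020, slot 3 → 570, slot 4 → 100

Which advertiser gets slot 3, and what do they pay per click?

Quill; $3.06 per click

Sorting advertisers: $7.59 (Apex) > $7.42 (Zephyr) > $6.92 (Quill) > $3.06 (Calder) > $1.22 (Brio)
Slot 3 goes to the third-ranked bidder, Quill, who pays the next bid down: $3.06/click.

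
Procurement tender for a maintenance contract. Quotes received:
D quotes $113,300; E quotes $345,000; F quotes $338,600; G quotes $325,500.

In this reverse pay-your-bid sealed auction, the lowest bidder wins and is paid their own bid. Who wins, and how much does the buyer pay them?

Bids in order: 113,300 (D) < 325,500 (G) < 338,600 (F) < 345,000 (E)
First-price: D is paid what they bid, $113,300.

D is paid $113,300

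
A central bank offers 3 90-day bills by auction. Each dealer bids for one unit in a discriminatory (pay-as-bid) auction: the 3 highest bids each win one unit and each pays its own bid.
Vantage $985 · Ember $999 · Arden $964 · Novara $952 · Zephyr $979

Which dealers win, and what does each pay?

Ordering the bids: 999 (Ember), 985 (Vantage), 979 (Zephyr), 964 (Arden), 952 (Novara)
Top 3: Ember, Vantage, Zephyr.
Each winner pays its own bid: Ember $999, Vantage $985, Zephyr $979.

Ember $999, Vantage $985, Zephyr $979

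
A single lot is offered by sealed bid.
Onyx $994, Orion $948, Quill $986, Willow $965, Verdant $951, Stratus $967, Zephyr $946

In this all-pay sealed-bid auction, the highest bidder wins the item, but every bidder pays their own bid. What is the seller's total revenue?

All-pay sealed-bid auction: the highest bidder wins the item, but every bidder pays their own bid.
Bids ranked: 994 (Onyx) > 986 (Quill) > 967 (Stratus) > 965 (Willow) > 951 (Verdant) > 948 (Orion) > …
Every bidder forfeits their bid regardless of winning.
Revenue = 994 + 948 + 986 + 965 + 951 + 967 + 946 = $6,757.

Total revenue: $6,757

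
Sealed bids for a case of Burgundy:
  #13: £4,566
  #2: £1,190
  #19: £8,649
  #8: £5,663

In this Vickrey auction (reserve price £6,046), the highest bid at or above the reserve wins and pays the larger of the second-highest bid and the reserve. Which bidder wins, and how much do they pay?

Bids ranked: 8,649 (#19) > 5,663 (#8) > 4,566 (#13) > 1,190 (#2)
Highest eligible bid: #19 at £8,649.
max(second-highest £5,663, reserve £6,046) = £6,046.

#19 pays £6,046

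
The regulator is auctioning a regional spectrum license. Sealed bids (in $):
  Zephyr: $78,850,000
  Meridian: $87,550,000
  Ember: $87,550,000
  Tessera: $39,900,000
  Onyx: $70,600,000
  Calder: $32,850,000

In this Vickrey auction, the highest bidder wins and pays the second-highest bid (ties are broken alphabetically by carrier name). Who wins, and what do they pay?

Ember pays $87,550,000

Bids in order: 87,550,000 (Ember) > 87,550,000 (Meridian) > 78,850,000 (Zephyr) > 70,600,000 (Onyx) > 39,900,000 (Tessera) > 32,850,000 (Calder)
Tie at $87,550,000 → Ember wins by tie-break.
Second-price: Ember pays Meridian's bid of $87,550,000.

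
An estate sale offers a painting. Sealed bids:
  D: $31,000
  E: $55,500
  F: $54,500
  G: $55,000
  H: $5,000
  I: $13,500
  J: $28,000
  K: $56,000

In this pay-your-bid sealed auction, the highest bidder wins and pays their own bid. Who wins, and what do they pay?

Sorting bids: 56,000 (K) > 55,500 (E) > 55,000 (G) > 54,500 (F) > 31,000 (D) > 28,000 (J) > …
K has the highest bid and pays exactly that: $56,000.

K pays $56,000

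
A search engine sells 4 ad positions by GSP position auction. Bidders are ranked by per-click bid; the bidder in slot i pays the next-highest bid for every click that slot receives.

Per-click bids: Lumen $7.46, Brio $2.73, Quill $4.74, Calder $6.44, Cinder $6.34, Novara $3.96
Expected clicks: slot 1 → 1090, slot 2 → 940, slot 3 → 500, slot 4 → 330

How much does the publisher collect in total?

Total revenue: $16656.00

Per-click bids in order: $7.46 (Lumen) > $6.44 (Calder) > $6.34 (Cinder) > $4.74 (Quill) > $3.96 (Novara) > …
Slot 1: Lumen pays $6.44 × 1090 = $7019.60
Slot 2: Calder pays $6.34 × 940 = $5959.60
Slot 3: Cinder pays $4.74 × 500 = $2370.00
Slot 4: Quill pays $3.96 × 330 = $1306.80
Total = $16656.00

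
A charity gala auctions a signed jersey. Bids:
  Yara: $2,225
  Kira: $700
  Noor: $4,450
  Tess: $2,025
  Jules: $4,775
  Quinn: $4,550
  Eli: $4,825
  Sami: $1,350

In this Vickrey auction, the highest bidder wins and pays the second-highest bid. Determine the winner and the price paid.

Eli pays $4,775

Sorting bids: 4,825 (Eli) > 4,775 (Jules) > 4,550 (Quinn) > 4,450 (Noor) > 2,225 (Yara) > 2,025 (Tess) > …
Eli is highest; pays the second-highest bid, $4,775.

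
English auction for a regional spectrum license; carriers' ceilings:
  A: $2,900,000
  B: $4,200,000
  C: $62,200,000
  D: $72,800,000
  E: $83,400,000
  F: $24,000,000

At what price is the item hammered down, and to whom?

E wins at $72,800,000

Limits ranked: 83,400,000 (E) > 72,800,000 (D) > 62,200,000 (C) > 24,000,000 (F) > 4,200,000 (B) > 2,900,000 (A)
Bidding ends when D exits at $72,800,000; E takes it.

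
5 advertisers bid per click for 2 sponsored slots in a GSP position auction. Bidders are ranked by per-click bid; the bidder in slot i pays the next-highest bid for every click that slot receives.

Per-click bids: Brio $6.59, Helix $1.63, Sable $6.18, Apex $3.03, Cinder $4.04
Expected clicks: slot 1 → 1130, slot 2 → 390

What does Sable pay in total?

Sable pays $1575.60

Ranked by bid: $6.59 (Brio) > $6.18 (Sable) > $4.04 (Cinder) > …
Sable holds slot 2 → pays next bid $4.04 × 390 clicks = $1575.60.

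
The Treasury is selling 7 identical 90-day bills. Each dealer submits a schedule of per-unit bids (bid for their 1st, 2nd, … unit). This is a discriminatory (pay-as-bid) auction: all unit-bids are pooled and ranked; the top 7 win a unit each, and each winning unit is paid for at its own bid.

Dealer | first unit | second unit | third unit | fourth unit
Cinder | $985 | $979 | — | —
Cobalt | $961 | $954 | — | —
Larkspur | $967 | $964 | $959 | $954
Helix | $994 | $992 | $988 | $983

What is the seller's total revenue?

Pooled unit-bids ranked (top 7): 994 (Helix-1), 992 (Helix-2), 988 (Helix-3), 985 (Cinder-1), 983 (Helix-4), 979 (Cinder-2), 967 (Larkspur-1)
Next rejected bid: $964 (not a price — pay-as-bid).
Each winning unit pays its own bid.
Revenue = 994 + 992 + 988 + 985 + 983 + 979 + 967 = $6,888.

Total revenue: $6,888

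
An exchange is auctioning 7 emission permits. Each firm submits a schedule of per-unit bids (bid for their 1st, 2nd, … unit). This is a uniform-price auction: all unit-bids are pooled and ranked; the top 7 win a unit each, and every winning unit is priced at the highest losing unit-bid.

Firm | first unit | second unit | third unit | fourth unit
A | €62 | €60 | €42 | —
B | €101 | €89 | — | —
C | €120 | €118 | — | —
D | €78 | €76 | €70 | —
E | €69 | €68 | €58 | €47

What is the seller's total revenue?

All unit-bids, highest first — top 7: 120 (C-1), 118 (C-2), 101 (B-1), 89 (B-2), 78 (D-1), 76 (D-2), 70 (D-3)
First bid not allocated: €69.
Allocation: B 2, C 2, D 3. Every unit priced at €69.
Revenue = 7 × 69 = €483.

Total revenue: €483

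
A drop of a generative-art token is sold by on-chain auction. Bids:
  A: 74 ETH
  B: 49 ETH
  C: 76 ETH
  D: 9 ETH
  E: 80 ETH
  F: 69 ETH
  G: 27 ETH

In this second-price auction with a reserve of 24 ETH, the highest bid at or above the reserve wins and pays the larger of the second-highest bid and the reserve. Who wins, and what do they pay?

E pays 76 ETH

Rule: the highest bid at or above the reserve wins and pays the larger of the second-highest bid and the reserve.
Bids in order: 80 (E) > 76 (C) > 74 (A) > 69 (F) > 49 (B) > 27 (G) > …
Highest eligible bid: E at 80 ETH.
Second-highest bid 76 ETH exceeds the reserve 24 ETH → payment 76 ETH.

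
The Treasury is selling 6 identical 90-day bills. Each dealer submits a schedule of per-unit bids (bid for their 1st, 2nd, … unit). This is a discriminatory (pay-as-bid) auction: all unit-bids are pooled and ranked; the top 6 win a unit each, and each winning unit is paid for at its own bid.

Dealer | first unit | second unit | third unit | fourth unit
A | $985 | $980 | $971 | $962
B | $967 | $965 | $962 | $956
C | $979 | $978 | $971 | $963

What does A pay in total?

A pays $2,936

Pooled unit-bids ranked (top 6): 985 (A-1), 980 (A-2), 979 (C-1), 978 (C-2), 971 (A-3), 971 (C-3)
Next rejected bid: $967 (not a price — pay-as-bid).
A's winning unit-bids: 985 + 980 + 971 = $2,936.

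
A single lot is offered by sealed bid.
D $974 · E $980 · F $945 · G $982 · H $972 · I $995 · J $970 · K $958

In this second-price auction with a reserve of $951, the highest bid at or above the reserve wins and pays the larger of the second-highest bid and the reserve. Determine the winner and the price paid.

I pays $982

Bids in order: 995 (I) > 982 (G) > 980 (E) > 974 (D) > 972 (H) > 970 (J) > …
I has the top bid at or above the reserve ($995).
max(second-highest $982, reserve $951) = $982; the reserve does not bind.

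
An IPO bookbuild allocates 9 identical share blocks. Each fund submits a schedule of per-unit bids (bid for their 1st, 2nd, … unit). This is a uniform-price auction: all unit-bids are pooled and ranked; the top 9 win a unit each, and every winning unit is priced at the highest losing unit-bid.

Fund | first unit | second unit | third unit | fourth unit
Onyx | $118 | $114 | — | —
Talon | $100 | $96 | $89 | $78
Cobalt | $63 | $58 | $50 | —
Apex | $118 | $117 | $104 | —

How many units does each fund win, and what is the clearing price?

All unit-bids, highest first — top 9: 118 (Onyx-1), 118 (Apex-1), 117 (Apex-2), 114 (Onyx-2), 104 (Apex-3), 100 (Talon-1), 96 (Talon-2), 89 (Talon-3), 78 (Talon-4)
First bid not allocated: $63.
Allocation: Apex 3, Onyx 2, Talon 4.

Apex 3, Onyx 2, Talon 4; clearing price $63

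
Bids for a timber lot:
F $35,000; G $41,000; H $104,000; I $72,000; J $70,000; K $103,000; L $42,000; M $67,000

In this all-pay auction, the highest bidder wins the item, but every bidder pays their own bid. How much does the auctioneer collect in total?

All-pay auction: the highest bidder wins the item, but every bidder pays their own bid.
Bids in order: 104,000 (H) > 103,000 (K) > 72,000 (I) > 70,000 (J) > 67,000 (M) > 42,000 (L) > …
H wins with the top bid; all bids are sunk regardless.
Every bidder forfeits their bid regardless of winning.
Revenue = 35,000 + 41,000 + 104,000 + 72,000 + 70,000 + 103,000 + 42,000 + 67,000 = $534,000.

Total revenue: $534,000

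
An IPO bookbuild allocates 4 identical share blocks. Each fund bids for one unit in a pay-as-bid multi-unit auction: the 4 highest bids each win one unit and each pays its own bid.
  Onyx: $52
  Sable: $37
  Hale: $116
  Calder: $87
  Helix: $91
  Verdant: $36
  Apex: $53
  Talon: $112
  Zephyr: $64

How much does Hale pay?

Ordering the bids: 116 (Hale), 112 (Talon), 91 (Helix), 87 (Calder), 64 (Zephyr), 53 (Apex), …
Winners (4 units): Hale, Talon, Helix, Calder.
Hale wins → own bid $116.

Hale pays $116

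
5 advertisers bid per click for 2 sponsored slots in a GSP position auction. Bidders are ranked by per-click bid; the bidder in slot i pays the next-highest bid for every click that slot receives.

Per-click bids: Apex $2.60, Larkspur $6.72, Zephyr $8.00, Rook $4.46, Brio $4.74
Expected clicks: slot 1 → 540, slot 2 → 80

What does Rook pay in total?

Rook pays $0.00

Per-click bids in order: $8.00 (Zephyr) > $6.72 (Larkspur) > $4.74 (Brio) > …
Rook ranks below slot 2 → no slot, pays nothing.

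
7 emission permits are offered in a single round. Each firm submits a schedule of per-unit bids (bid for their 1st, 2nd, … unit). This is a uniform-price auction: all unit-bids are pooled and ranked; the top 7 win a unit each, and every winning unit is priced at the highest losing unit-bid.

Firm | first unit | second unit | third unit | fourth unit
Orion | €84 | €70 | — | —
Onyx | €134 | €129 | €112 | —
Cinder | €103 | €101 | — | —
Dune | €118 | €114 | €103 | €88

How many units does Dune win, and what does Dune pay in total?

Dune: 3 units, pays €303

All unit-bids, highest first — top 7: 134 (Onyx-1), 129 (Onyx-2), 118 (Dune-1), 114 (Dune-2), 112 (Onyx-3), 103 (Cinder-1), 103 (Dune-3)
Highest rejected unit-bid = €101.
Dune wins 3 unit(s) at €101 each.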